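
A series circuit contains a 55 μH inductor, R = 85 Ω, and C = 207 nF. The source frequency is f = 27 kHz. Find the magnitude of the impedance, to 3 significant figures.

87.1 Ω

ω = 2πf = 169600 rad/s
X_L = ωL = 9.33 Ω
X_C = 1/(ωC) = 28.5 Ω
Net reactance X = X_L − X_C = -19.1 Ω
Z = 85.0 − j19.1 Ω
|Z| = √(85.0² + 19.1²) = 87.1 Ω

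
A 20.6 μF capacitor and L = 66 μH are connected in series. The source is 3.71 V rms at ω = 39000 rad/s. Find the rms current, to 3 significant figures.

X_L = ωL = 2.57 Ω
X_C = 1/(ωC) = 1.24 Ω
Net reactance X = X_L − X_C = 1.33 Ω
Z = j1.33 Ω
|Z| = √(0² + 1.33²) = 1.33 Ω
I = V/|Z| = 3.71/1.33 = 2.79 A

2.79 A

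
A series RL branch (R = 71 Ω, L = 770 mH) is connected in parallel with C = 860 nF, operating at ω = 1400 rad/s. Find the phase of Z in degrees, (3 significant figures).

-77.8°

X_L = ωL = 1080 Ω
X_C = 1/(ωC) = 831 Ω
Branch 1 (R+jX_L): Z₁ = 71.0 + j1080 Ω, |Z₁| = 1080 Ω
Branch 2 (−jX_C): Z₂ = −j831 Ω
Parallel: Z = Z₁Z₂/(Z₁+Z₂), |Z| = 3490 Ω, ∠Z = -77.8°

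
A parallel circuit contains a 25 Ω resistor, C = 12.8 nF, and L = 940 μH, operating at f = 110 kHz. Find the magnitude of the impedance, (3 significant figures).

24.6 Ω

ω = 2πf = 691200 rad/s
X_L = ωL = 650 Ω
X_C = 1/(ωC) = 113 Ω
Parallel: admittances add. Y = 1/R + 1/(jωL) + jωC
Y = (0.0400 + j0.00731) S
|Y| = 0.0407 S → |Z| = 1/|Y| = 24.6 Ω, ∠Z = −∠Y = -10.4°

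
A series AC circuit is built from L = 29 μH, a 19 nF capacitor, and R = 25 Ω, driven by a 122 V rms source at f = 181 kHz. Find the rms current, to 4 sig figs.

ω = 2πf = 1.137e+06 rad/s
X_L = ωL = 32.98 Ω
X_C = 1/(ωC) = 46.28 Ω
Net reactance X = X_L − X_C = -13.30 Ω
Z = 25.00 − j13.30 Ω
|Z| = √(25.00² + 13.30²) = 28.32 Ω
I = V/|Z| = 122/28.32 = 4.308 A

4.308 A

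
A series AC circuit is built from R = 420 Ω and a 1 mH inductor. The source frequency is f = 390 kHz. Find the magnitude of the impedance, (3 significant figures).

ω = 2πf = 2.45e+06 rad/s
X_L = ωL = 2450 Ω
Z = 420 + j2450 Ω
|Z| = √(420² + 2450²) = 2490 Ω

2490 Ω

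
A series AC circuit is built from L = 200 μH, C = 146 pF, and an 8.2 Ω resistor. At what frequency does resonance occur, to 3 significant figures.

ω₀ = 1/√(LC) = 1/√(0.0002 × 1.46e-10) = 5.852e+06 rad/s
f₀ = ω₀/(2π) = 931 kHz

931 kHz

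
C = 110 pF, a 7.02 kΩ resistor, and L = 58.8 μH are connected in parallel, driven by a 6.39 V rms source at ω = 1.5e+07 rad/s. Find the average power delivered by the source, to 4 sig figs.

5.817 mW

X_L = ωL = 882.0 Ω
X_C = 1/(ωC) = 606.1 Ω
Parallel: admittances add. Y = 1/R + 1/(jωL) + jωC
Y = (0.0001425 + j0.0005162) S
|Y| = 0.0005355 S → |Z| = 1/|Y| = 1867 Ω, ∠Z = −∠Y = -74.57°
I = V/|Z| = 3.422 mA
P = VI cos φ = 6.39 × 0.003422 × cos(-74.57°) = 5.817 mW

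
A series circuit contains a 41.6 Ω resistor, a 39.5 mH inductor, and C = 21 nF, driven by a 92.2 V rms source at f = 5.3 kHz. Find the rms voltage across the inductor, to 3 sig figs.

ω = 2πf = 33300 rad/s
X_L = ωL = 1320 Ω
X_C = 1/(ωC) = 1430 Ω
Net reactance X = X_L − X_C = -115 Ω
Z = 41.6 − j115 Ω
|Z| = √(41.6² + 115²) = 122 Ω
I = V/|Z| = 756 mA
V_L = I·|Z_L| = 0.756 × 1320 = 995 V

995 V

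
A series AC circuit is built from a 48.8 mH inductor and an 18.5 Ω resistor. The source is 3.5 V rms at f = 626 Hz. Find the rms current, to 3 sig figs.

ω = 2πf = 3933 rad/s
X_L = ωL = 192 Ω
Z = 18.5 + j192 Ω
|Z| = √(18.5² + 192²) = 193 Ω
I = V/|Z| = 3.5/193 = 18.2 mA

18.2 mA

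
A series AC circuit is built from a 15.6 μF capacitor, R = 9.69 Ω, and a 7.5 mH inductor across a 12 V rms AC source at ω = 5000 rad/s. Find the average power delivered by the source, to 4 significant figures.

1.985 W

X_L = ωL = 37.50 Ω
X_C = 1/(ωC) = 12.82 Ω
Net reactance X = X_L − X_C = 24.68 Ω
Z = 9.690 + j24.68 Ω
|Z| = √(9.690² + 24.68²) = 26.51 Ω
∠Z = arctan(24.68/9.690) = 68.56°
I = V/|Z| = 452.6 mA
P = VI cos φ = 12 × 0.4526 × cos(68.56°) = 1.985 W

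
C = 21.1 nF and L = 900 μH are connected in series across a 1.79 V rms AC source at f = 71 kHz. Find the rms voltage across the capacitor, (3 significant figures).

ω = 2πf = 446100 rad/s
X_L = ωL = 401 Ω
X_C = 1/(ωC) = 106 Ω
Net reactance X = X_L − X_C = 295 Ω
Z = j295 Ω
|Z| = √(0² + 295²) = 295 Ω
I = V/|Z| = 6.06 mA
V_C = I·|Z_C| = 0.00606 × 106 = 0.644 V

0.644 V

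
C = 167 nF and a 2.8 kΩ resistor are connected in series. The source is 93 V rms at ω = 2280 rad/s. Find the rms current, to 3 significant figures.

24.2 mA

X_C = 1/(ωC) = 2630 Ω
Z = 2800 − j2630 Ω
|Z| = √(2800² + 2630²) = 3840 Ω
I = V/|Z| = 93/3840 = 24.2 mA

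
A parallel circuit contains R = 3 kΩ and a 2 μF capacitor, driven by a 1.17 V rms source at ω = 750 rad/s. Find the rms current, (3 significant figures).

1.80 mA

X_C = 1/(ωC) = 667 Ω
Parallel: admittances add. Y = 1/R + jωC
Y = (0.000333 + j0.00150) S
|Y| = 0.00154 S → |Z| = 1/|Y| = 651 Ω, ∠Z = −∠Y = -77.5°
I = V/|Z| = 1.17/651 = 1.80 mA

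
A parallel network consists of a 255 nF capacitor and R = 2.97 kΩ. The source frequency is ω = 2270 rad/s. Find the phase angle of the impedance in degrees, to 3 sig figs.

-59.8°

X_C = 1/(ωC) = 1730 Ω
Parallel: admittances add. Y = 1/R + jωC
Y = (0.000337 + j0.000579) S
|Y| = 0.000670 S → |Z| = 1/|Y| = 1490 Ω, ∠Z = −∠Y = -59.8°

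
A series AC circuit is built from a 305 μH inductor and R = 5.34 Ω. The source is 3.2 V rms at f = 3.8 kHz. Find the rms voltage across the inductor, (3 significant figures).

2.58 V

ω = 2πf = 23880 rad/s
X_L = ωL = 7.28 Ω
Z = 5.34 + j7.28 Ω
|Z| = √(5.34² + 7.28²) = 9.03 Ω
I = V/|Z| = 354 mA
V_L = I·|Z_L| = 0.354 × 7.28 = 2.58 V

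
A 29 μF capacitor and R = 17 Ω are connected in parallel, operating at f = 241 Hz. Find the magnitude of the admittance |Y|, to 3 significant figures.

ω = 2πf = 1514 rad/s
X_C = 1/(ωC) = 22.8 Ω
Parallel: admittances add. Y = 1/R + jωC
Y = (0.0588 + j0.0439) S
|Y| = 0.0734 S → |Z| = 1/|Y| = 13.6 Ω, ∠Z = −∠Y = -36.7°

73.4 mS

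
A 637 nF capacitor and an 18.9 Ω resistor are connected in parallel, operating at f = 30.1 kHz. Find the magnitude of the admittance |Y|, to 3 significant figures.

ω = 2πf = 189100 rad/s
X_C = 1/(ωC) = 8.30 Ω
Parallel: admittances add. Y = 1/R + jωC
Y = (0.0529 + j0.120) S
|Y| = 0.132 S → |Z| = 1/|Y| = 7.60 Ω, ∠Z = −∠Y = -66.3°

132 mS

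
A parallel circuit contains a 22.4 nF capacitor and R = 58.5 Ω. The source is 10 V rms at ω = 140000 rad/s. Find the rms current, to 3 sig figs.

X_C = 1/(ωC) = 319 Ω
Parallel: admittances add. Y = 1/R + jωC
Y = (0.0171 + j0.00314) S
|Y| = 0.0174 S → |Z| = 1/|Y| = 57.5 Ω, ∠Z = −∠Y = -10.4°
I = V/|Z| = 10/57.5 = 174 mA

174 mA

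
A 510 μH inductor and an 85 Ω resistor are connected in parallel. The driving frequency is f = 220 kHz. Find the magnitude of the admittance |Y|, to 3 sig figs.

11.8 mS

ω = 2πf = 1.382e+06 rad/s
X_L = ωL = 705 Ω
Parallel: admittances add. Y = 1/R + 1/(jωL)
Y = (0.0118 − j0.00142) S
|Y| = 0.0118 S → |Z| = 1/|Y| = 84.4 Ω, ∠Z = −∠Y = 6.88°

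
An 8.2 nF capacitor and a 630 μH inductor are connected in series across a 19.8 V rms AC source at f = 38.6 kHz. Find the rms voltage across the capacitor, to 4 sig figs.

ω = 2πf = 242500 rad/s
X_L = ωL = 152.8 Ω
X_C = 1/(ωC) = 502.8 Ω
Net reactance X = X_L − X_C = -350.0 Ω
Z = − j350.0 Ω
|Z| = √(0² + 350.0²) = 350.0 Ω
I = V/|Z| = 56.57 mA
V_C = I·|Z_C| = 0.05657 × 502.8 = 28.44 V

28.44 V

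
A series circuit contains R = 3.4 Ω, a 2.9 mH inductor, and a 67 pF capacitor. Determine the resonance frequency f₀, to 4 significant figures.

361.1 kHz

ω₀ = 1/√(LC) = 1/√(0.0029 × 6.7e-11) = 2.269e+06 rad/s
f₀ = ω₀/(2π) = 361.1 kHz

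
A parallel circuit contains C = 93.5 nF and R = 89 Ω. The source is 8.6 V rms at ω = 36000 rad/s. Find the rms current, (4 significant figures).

X_C = 1/(ωC) = 297.1 Ω
Parallel: admittances add. Y = 1/R + jωC
Y = (0.01124 + j0.003366) S
|Y| = 0.01173 S → |Z| = 1/|Y| = 85.26 Ω, ∠Z = −∠Y = -16.68°
I = V/|Z| = 8.6/85.26 = 100.9 mA

100.9 mA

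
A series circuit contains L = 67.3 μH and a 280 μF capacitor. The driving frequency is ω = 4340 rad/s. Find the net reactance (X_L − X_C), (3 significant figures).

X_L = ωL = 0.292 Ω
X_C = 1/(ωC) = 0.823 Ω
X = 0.292 − 0.823 = -0.531 Ω

-0.531 Ω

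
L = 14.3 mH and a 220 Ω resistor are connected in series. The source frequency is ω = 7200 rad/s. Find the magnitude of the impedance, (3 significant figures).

X_L = ωL = 103 Ω
Z = 220 + j103 Ω
|Z| = √(220² + 103²) = 243 Ω

243 Ω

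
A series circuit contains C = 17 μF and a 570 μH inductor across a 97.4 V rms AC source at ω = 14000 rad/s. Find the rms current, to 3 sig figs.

25.8 A

X_L = ωL = 7.98 Ω
X_C = 1/(ωC) = 4.20 Ω
Net reactance X = X_L − X_C = 3.78 Ω
Z = j3.78 Ω
|Z| = √(0² + 3.78²) = 3.78 Ω
I = V/|Z| = 97.4/3.78 = 25.8 A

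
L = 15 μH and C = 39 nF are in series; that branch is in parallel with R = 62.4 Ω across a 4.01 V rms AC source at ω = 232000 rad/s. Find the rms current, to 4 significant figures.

X_L = ωL = 3.480 Ω
X_C = 1/(ωC) = 110.5 Ω
Branch 1: Z₁ = R = 62.40 Ω
Branch 2 (series LC): Z₂ = j(X_L − X_C) = −j107.0 Ω
Parallel: Z = Z₁Z₂/(Z₁+Z₂), |Z| = 53.91 Ω, ∠Z = -30.24°
I = V/|Z| = 4.01/53.91 = 74.38 mA

74.38 mA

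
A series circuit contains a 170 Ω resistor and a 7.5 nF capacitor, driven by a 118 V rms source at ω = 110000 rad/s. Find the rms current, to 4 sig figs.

X_C = 1/(ωC) = 1212 Ω
Z = 170.0 − j1212 Ω
|Z| = √(170.0² + 1212²) = 1224 Ω
I = V/|Z| = 118/1224 = 96.41 mA

96.41 mA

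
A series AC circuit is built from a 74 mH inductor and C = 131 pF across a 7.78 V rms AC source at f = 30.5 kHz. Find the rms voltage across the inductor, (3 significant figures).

4.30 V

ω = 2πf = 191600 rad/s
X_L = ωL = 14200 Ω
X_C = 1/(ωC) = 39800 Ω
Net reactance X = X_L − X_C = -25700 Ω
Z = − j25700 Ω
|Z| = √(0² + 25700²) = 25700 Ω
I = V/|Z| = 303 μA
V_L = I·|Z_L| = 0.000303 × 14200 = 4.30 V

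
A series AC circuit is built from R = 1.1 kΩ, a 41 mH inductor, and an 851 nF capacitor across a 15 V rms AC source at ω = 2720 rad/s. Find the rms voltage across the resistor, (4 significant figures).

14.40 V

X_L = ωL = 111.5 Ω
X_C = 1/(ωC) = 432.0 Ω
Net reactance X = X_L − X_C = -320.5 Ω
Z = 1100 − j320.5 Ω
|Z| = √(1100² + 320.5²) = 1146 Ω
I = V/|Z| = 13.09 mA
V_R = I·|Z_R| = 0.01309 × 1100 = 14.40 V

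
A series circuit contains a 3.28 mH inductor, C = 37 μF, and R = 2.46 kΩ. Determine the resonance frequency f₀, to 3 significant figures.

ω₀ = 1/√(LC) = 1/√(0.00328 × 3.7e-05) = 2871 rad/s
f₀ = ω₀/(2π) = 457 Hz

457 Hz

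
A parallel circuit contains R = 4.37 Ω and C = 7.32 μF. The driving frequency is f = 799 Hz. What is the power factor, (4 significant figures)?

0.9873

ω = 2πf = 5020 rad/s
X_C = 1/(ωC) = 27.21 Ω
Parallel: admittances add. Y = 1/R + jωC
Y = (0.2288 + j0.03675) S
|Y| = 0.2318 S → |Z| = 1/|Y| = 4.315 Ω, ∠Z = −∠Y = -9.123°
cos φ = cos(-9.123°) = 0.9873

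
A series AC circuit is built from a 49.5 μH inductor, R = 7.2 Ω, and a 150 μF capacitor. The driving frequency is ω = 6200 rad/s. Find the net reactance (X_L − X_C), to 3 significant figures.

X_L = ωL = 0.307 Ω
X_C = 1/(ωC) = 1.08 Ω
X = 0.307 − 1.08 = -0.768 Ω

-0.768 Ω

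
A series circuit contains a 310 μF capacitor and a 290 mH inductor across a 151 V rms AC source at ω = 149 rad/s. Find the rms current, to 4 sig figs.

7.004 A

X_L = ωL = 43.21 Ω
X_C = 1/(ωC) = 21.65 Ω
Net reactance X = X_L − X_C = 21.56 Ω
Z = j21.56 Ω
|Z| = √(0² + 21.56²) = 21.56 Ω
I = V/|Z| = 151/21.56 = 7.004 A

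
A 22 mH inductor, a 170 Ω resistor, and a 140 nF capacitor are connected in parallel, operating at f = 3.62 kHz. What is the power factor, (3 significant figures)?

0.980

ω = 2πf = 22750 rad/s
X_L = ωL = 500 Ω
X_C = 1/(ωC) = 314 Ω
Parallel: admittances add. Y = 1/R + 1/(jωL) + jωC
Y = (0.00588 + j0.00119) S
|Y| = 0.00600 S → |Z| = 1/|Y| = 167 Ω, ∠Z = −∠Y = -11.4°
cos φ = cos(-11.4°) = 0.980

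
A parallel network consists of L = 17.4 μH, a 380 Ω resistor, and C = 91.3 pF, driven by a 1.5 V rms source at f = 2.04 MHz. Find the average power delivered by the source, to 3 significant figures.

ω = 2πf = 1.282e+07 rad/s
X_L = ωL = 223 Ω
X_C = 1/(ωC) = 855 Ω
Parallel: admittances add. Y = 1/R + 1/(jωL) + jωC
Y = (0.00263 − j0.00331) S
|Y| = 0.00423 S → |Z| = 1/|Y| = 236 Ω, ∠Z = −∠Y = 51.5°
I = V/|Z| = 6.35 mA
P = VI cos φ = 1.5 × 0.00635 × cos(51.5°) = 5.92 mW

5.92 mW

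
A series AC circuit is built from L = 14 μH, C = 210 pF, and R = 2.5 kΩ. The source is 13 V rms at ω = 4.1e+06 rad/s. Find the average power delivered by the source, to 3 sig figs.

56.6 mW

X_L = ωL = 57.4 Ω
X_C = 1/(ωC) = 1160 Ω
Net reactance X = X_L − X_C = -1100 Ω
Z = 2500 − j1100 Ω
|Z| = √(2500² + 1100²) = 2730 Ω
∠Z = arctan(-1100/2500) = -23.8°
I = V/|Z| = 4.76 mA
P = VI cos φ = 13 × 0.00476 × cos(-23.8°) = 56.6 mW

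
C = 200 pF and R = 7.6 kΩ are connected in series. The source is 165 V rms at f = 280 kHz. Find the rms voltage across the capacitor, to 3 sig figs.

ω = 2πf = 1.759e+06 rad/s
X_C = 1/(ωC) = 2840 Ω
Z = 7600 − j2840 Ω
|Z| = √(7600² + 2840²) = 8110 Ω
I = V/|Z| = 20.3 mA
V_C = I·|Z_C| = 0.0203 × 2840 = 57.8 V

57.8 V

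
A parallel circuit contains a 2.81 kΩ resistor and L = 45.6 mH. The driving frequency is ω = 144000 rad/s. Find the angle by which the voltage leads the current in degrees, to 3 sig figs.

X_L = ωL = 6570 Ω
Parallel: admittances add. Y = 1/R + 1/(jωL)
Y = (0.000356 − j0.000152) S
|Y| = 0.000387 S → |Z| = 1/|Y| = 2580 Ω, ∠Z = −∠Y = 23.2°

23.2°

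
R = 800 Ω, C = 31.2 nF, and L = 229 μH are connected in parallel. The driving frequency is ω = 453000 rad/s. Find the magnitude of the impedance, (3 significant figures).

X_L = ωL = 104 Ω
X_C = 1/(ωC) = 70.8 Ω
Parallel: admittances add. Y = 1/R + 1/(jωL) + jωC
Y = (0.00125 + j0.00449) S
|Y| = 0.00466 S → |Z| = 1/|Y| = 214 Ω, ∠Z = −∠Y = -74.5°

214 Ω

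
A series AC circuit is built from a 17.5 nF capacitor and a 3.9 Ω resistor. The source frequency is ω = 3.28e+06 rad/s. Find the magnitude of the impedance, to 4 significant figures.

17.85 Ω

X_C = 1/(ωC) = 17.42 Ω
Z = 3.900 − j17.42 Ω
|Z| = √(3.900² + 17.42²) = 17.85 Ω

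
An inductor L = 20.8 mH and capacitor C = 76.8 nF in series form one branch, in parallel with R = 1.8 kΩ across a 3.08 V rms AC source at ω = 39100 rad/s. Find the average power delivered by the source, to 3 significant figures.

5.27 mW

X_L = ωL = 813 Ω
X_C = 1/(ωC) = 333 Ω
Branch 1: Z₁ = R = 1800 Ω
Branch 2 (series LC): Z₂ = j(X_L − X_C) = j480 Ω
Parallel: Z = Z₁Z₂/(Z₁+Z₂), |Z| = 464 Ω, ∠Z = 75.1°
I = V/|Z| = 6.64 mA
P = VI cos φ = 3.08 × 0.00664 × cos(75.1°) = 5.27 mW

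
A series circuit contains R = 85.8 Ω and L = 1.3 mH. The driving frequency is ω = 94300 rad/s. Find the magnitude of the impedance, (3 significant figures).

150 Ω

X_L = ωL = 123 Ω
Z = 85.8 + j123 Ω
|Z| = √(85.8² + 123²) = 150 Ω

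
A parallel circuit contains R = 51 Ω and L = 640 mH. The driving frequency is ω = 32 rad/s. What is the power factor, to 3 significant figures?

X_L = ωL = 20.5 Ω
Parallel: admittances add. Y = 1/R + 1/(jωL)
Y = (0.0196 − j0.0488) S
|Y| = 0.0526 S → |Z| = 1/|Y| = 19.0 Ω, ∠Z = −∠Y = 68.1°
cos φ = cos(68.1°) = 0.373

0.373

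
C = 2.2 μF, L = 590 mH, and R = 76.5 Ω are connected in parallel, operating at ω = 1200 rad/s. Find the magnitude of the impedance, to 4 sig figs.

X_L = ωL = 708.0 Ω
X_C = 1/(ωC) = 378.8 Ω
Parallel: admittances add. Y = 1/R + 1/(jωL) + jωC
Y = (0.01307 + j0.001228) S
|Y| = 0.01313 S → |Z| = 1/|Y| = 76.16 Ω, ∠Z = −∠Y = -5.365°

76.16 Ω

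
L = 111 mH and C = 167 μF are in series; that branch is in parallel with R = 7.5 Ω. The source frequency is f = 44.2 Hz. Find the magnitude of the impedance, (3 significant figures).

5.83 Ω

ω = 2πf = 277.7 rad/s
X_L = ωL = 30.8 Ω
X_C = 1/(ωC) = 21.6 Ω
Branch 1: Z₁ = R = 7.50 Ω
Branch 2 (series LC): Z₂ = j(X_L − X_C) = j9.26 Ω
Parallel: Z = Z₁Z₂/(Z₁+Z₂), |Z| = 5.83 Ω, ∠Z = 39.0°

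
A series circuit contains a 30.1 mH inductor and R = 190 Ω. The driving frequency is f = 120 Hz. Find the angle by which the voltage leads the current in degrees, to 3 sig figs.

ω = 2πf = 754.0 rad/s
X_L = ωL = 22.7 Ω
Z = 190 + j22.7 Ω
|Z| = √(190² + 22.7²) = 191 Ω
∠Z = arctan(22.7/190) = 6.81°

6.81°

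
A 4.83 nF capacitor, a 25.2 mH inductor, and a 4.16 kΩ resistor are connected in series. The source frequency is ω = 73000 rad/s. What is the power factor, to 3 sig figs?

X_L = ωL = 1840 Ω
X_C = 1/(ωC) = 2840 Ω
Net reactance X = X_L − X_C = -997 Ω
Z = 4160 − j997 Ω
|Z| = √(4160² + 997²) = 4280 Ω
∠Z = arctan(-997/4160) = -13.5°
cos φ = cos(-13.5°) = 0.972

0.972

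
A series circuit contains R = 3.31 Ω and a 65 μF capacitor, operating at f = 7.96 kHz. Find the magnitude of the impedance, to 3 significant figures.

3.32 Ω

ω = 2πf = 50010 rad/s
X_C = 1/(ωC) = 0.308 Ω
Z = 3.31 − j0.308 Ω
|Z| = √(3.31² + 0.308²) = 3.32 Ω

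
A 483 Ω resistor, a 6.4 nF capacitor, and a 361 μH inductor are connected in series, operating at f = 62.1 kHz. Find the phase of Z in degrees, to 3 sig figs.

-28.3°

ω = 2πf = 390200 rad/s
X_L = ωL = 141 Ω
X_C = 1/(ωC) = 400 Ω
Net reactance X = X_L − X_C = -260 Ω
Z = 483 − j260 Ω
|Z| = √(483² + 260²) = 548 Ω
∠Z = arctan(-260/483) = -28.3°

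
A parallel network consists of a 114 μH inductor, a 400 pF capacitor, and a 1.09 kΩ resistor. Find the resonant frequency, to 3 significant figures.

745 kHz

ω₀ = 1/√(LC) = 1/√(0.000114 × 4e-10) = 4.683e+06 rad/s
f₀ = ω₀/(2π) = 745 kHz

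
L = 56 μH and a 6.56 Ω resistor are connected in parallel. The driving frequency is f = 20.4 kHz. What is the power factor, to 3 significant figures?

0.738

ω = 2πf = 128200 rad/s
X_L = ωL = 7.18 Ω
Parallel: admittances add. Y = 1/R + 1/(jωL)
Y = (0.152 − j0.139) S
|Y| = 0.207 S → |Z| = 1/|Y| = 4.84 Ω, ∠Z = −∠Y = 42.4°
cos φ = cos(42.4°) = 0.738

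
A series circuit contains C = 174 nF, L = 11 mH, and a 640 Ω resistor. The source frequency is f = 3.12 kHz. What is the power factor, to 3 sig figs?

ω = 2πf = 19600 rad/s
X_L = ωL = 216 Ω
X_C = 1/(ωC) = 293 Ω
Net reactance X = X_L − X_C = -77.5 Ω
Z = 640 − j77.5 Ω
|Z| = √(640² + 77.5²) = 645 Ω
∠Z = arctan(-77.5/640) = -6.91°
cos φ = cos(-6.91°) = 0.993

0.993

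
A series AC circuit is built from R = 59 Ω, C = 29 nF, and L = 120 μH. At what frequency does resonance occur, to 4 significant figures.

ω₀ = 1/√(LC) = 1/√(0.00012 × 2.9e-08) = 536100 rad/s
f₀ = ω₀/(2π) = 85.32 kHz

85.32 kHz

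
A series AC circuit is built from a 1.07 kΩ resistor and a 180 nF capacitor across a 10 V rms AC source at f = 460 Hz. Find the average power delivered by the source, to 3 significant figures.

ω = 2πf = 2890 rad/s
X_C = 1/(ωC) = 1920 Ω
Z = 1070 − j1920 Ω
|Z| = √(1070² + 1920²) = 2200 Ω
∠Z = arctan(-1920/1070) = -60.9°
I = V/|Z| = 4.55 mA
P = VI cos φ = 10 × 0.00455 × cos(-60.9°) = 22.1 mW

22.1 mW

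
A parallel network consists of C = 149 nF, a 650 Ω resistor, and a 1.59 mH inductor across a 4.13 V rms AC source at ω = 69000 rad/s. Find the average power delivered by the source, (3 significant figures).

26.2 mW

X_L = ωL = 110 Ω
X_C = 1/(ωC) = 97.3 Ω
Parallel: admittances add. Y = 1/R + 1/(jωL) + jωC
Y = (0.00154 + j0.00117) S
|Y| = 0.00193 S → |Z| = 1/|Y| = 518 Ω, ∠Z = −∠Y = -37.2°
I = V/|Z| = 7.97 mA
P = VI cos φ = 4.13 × 0.00797 × cos(-37.2°) = 26.2 mW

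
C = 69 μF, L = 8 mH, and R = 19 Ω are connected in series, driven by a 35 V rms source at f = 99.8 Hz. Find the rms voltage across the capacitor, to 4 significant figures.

30.83 V

ω = 2πf = 627.1 rad/s
X_L = ωL = 5.016 Ω
X_C = 1/(ωC) = 23.11 Ω
Net reactance X = X_L − X_C = -18.10 Ω
Z = 19.00 − j18.10 Ω
|Z| = √(19.00² + 18.10²) = 26.24 Ω
I = V/|Z| = 1.334 A
V_C = I·|Z_C| = 1.334 × 23.11 = 30.83 V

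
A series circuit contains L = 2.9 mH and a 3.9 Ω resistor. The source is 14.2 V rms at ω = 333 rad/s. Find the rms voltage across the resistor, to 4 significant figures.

X_L = ωL = 0.9657 Ω
Z = 3.900 + j0.9657 Ω
|Z| = √(3.900² + 0.9657²) = 4.018 Ω
I = V/|Z| = 3.534 A
V_R = I·|Z_R| = 3.534 × 3.900 = 13.78 V

13.78 V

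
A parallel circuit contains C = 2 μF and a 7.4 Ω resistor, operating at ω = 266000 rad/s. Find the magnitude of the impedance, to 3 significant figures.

1.82 Ω

X_C = 1/(ωC) = 1.88 Ω
Parallel: admittances add. Y = 1/R + jωC
Y = (0.135 + j0.532) S
|Y| = 0.549 S → |Z| = 1/|Y| = 1.82 Ω, ∠Z = −∠Y = -75.7°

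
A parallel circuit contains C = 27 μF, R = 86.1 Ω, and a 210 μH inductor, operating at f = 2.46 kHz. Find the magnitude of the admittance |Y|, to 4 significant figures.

109.9 mS

ω = 2πf = 15460 rad/s
X_L = ωL = 3.246 Ω
X_C = 1/(ωC) = 2.396 Ω
Parallel: admittances add. Y = 1/R + 1/(jωL) + jωC
Y = (0.01161 + j0.1092) S
|Y| = 0.1099 S → |Z| = 1/|Y| = 9.102 Ω, ∠Z = −∠Y = -83.93°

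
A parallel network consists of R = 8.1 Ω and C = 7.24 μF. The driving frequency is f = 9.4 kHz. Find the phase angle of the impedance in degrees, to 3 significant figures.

ω = 2πf = 59060 rad/s
X_C = 1/(ωC) = 2.34 Ω
Parallel: admittances add. Y = 1/R + jωC
Y = (0.123 + j0.428) S
|Y| = 0.445 S → |Z| = 1/|Y| = 2.25 Ω, ∠Z = −∠Y = -73.9°

-73.9°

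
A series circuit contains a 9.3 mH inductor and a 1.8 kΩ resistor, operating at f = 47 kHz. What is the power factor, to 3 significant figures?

0.548

ω = 2πf = 295300 rad/s
X_L = ωL = 2750 Ω
Z = 1800 + j2750 Ω
|Z| = √(1800² + 2750²) = 3280 Ω
∠Z = arctan(2750/1800) = 56.8°
cos φ = cos(56.8°) = 0.548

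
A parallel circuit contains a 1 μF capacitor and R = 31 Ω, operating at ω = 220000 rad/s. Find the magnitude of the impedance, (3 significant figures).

X_C = 1/(ωC) = 4.55 Ω
Parallel: admittances add. Y = 1/R + jωC
Y = (0.0323 + j0.220) S
|Y| = 0.222 S → |Z| = 1/|Y| = 4.50 Ω, ∠Z = −∠Y = -81.7°

4.50 Ω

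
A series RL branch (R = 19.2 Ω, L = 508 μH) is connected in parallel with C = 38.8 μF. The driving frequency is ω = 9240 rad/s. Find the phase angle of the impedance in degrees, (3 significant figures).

X_L = ωL = 4.69 Ω
X_C = 1/(ωC) = 2.79 Ω
Branch 1 (R+jX_L): Z₁ = 19.2 + j4.69 Ω, |Z₁| = 19.8 Ω
Branch 2 (−jX_C): Z₂ = −j2.79 Ω
Parallel: Z = Z₁Z₂/(Z₁+Z₂), |Z| = 2.86 Ω, ∠Z = -81.9°

-81.9°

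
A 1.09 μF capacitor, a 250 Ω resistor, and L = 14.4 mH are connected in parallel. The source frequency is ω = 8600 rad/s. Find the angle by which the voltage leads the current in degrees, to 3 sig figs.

X_L = ωL = 124 Ω
X_C = 1/(ωC) = 107 Ω
Parallel: admittances add. Y = 1/R + 1/(jωL) + jωC
Y = (0.00400 + j0.00130) S
|Y| = 0.00421 S → |Z| = 1/|Y| = 238 Ω, ∠Z = −∠Y = -18.0°

-18.0°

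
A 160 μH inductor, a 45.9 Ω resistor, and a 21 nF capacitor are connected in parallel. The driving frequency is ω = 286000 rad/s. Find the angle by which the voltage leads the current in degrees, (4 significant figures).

36.03°

X_L = ωL = 45.76 Ω
X_C = 1/(ωC) = 166.5 Ω
Parallel: admittances add. Y = 1/R + 1/(jωL) + jωC
Y = (0.02179 − j0.01585) S
|Y| = 0.02694 S → |Z| = 1/|Y| = 37.12 Ω, ∠Z = −∠Y = 36.03°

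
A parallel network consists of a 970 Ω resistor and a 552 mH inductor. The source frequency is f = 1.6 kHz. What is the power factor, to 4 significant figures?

0.9851

ω = 2πf = 10050 rad/s
X_L = ωL = 5549 Ω
Parallel: admittances add. Y = 1/R + 1/(jωL)
Y = (0.001031 − j0.0001802) S
|Y| = 0.001047 S → |Z| = 1/|Y| = 955.5 Ω, ∠Z = −∠Y = 9.915°
cos φ = cos(9.915°) = 0.9851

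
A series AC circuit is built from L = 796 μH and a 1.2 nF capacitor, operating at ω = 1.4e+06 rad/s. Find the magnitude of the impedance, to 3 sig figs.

X_L = ωL = 1110 Ω
X_C = 1/(ωC) = 595 Ω
Net reactance X = X_L − X_C = 519 Ω
Z = j519 Ω
|Z| = √(0² + 519²) = 519 Ω

519 Ω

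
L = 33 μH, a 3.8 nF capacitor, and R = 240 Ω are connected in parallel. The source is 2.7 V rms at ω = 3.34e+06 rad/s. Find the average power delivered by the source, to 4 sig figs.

30.38 mW

X_L = ωL = 110.2 Ω
X_C = 1/(ωC) = 78.79 Ω
Parallel: admittances add. Y = 1/R + 1/(jωL) + jωC
Y = (0.004167 + j0.003619) S
|Y| = 0.005519 S → |Z| = 1/|Y| = 181.2 Ω, ∠Z = −∠Y = -40.98°
I = V/|Z| = 14.90 mA
P = VI cos φ = 2.7 × 0.01490 × cos(-40.98°) = 30.38 mW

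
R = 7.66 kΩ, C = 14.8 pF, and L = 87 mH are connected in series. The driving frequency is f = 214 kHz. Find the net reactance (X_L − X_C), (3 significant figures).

66700 Ω

ω = 2πf = 1.345e+06 rad/s
X_L = ωL = 117000 Ω
X_C = 1/(ωC) = 50300 Ω
X = 117000 − 50300 = 66700 Ω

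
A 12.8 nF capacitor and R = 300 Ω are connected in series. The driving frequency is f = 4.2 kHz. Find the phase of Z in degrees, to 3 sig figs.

ω = 2πf = 26390 rad/s
X_C = 1/(ωC) = 2960 Ω
Z = 300 − j2960 Ω
|Z| = √(300² + 2960²) = 2980 Ω
∠Z = arctan(-2960/300) = -84.2°

-84.2°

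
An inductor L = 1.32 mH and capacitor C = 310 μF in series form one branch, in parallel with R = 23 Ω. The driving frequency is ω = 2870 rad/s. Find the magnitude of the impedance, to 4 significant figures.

X_L = ωL = 3.788 Ω
X_C = 1/(ωC) = 1.124 Ω
Branch 1: Z₁ = R = 23.00 Ω
Branch 2 (series LC): Z₂ = j(X_L − X_C) = j2.664 Ω
Parallel: Z = Z₁Z₂/(Z₁+Z₂), |Z| = 2.647 Ω, ∠Z = 83.39°

2.647 Ω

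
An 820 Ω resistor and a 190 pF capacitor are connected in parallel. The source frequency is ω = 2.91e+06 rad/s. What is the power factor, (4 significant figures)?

X_C = 1/(ωC) = 1809 Ω
Parallel: admittances add. Y = 1/R + jωC
Y = (0.001220 + j0.0005529) S
|Y| = 0.001339 S → |Z| = 1/|Y| = 746.8 Ω, ∠Z = −∠Y = -24.39°
cos φ = cos(-24.39°) = 0.9108

0.9108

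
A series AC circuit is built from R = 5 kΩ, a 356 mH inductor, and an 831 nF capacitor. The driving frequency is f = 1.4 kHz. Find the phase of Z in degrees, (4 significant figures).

30.92°

ω = 2πf = 8796 rad/s
X_L = ωL = 3132 Ω
X_C = 1/(ωC) = 136.8 Ω
Net reactance X = X_L − X_C = 2995 Ω
Z = 5000 + j2995 Ω
|Z| = √(5000² + 2995²) = 5828 Ω
∠Z = arctan(2995/5000) = 30.92°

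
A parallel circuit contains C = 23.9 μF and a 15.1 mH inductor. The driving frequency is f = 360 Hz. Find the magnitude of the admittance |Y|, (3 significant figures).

ω = 2πf = 2262 rad/s
X_L = ωL = 34.2 Ω
X_C = 1/(ωC) = 18.5 Ω
Parallel: admittances add. Y = 1/(jωL) + jωC
Y = (0 + j0.0248) S
|Y| = 0.0248 S → |Z| = 1/|Y| = 40.4 Ω, ∠Z = −∠Y = -90.0°

24.8 mS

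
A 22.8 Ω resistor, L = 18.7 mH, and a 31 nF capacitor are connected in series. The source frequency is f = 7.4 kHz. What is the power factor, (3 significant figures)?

ω = 2πf = 46500 rad/s
X_L = ωL = 869 Ω
X_C = 1/(ωC) = 694 Ω
Net reactance X = X_L − X_C = 176 Ω
Z = 22.8 + j176 Ω
|Z| = √(22.8² + 176²) = 177 Ω
∠Z = arctan(176/22.8) = 82.6°
cos φ = cos(82.6°) = 0.129

0.129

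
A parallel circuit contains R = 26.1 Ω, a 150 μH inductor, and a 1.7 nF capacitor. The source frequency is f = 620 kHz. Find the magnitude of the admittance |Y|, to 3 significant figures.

38.6 mS

ω = 2πf = 3.896e+06 rad/s
X_L = ωL = 584 Ω
X_C = 1/(ωC) = 151 Ω
Parallel: admittances add. Y = 1/R + 1/(jωL) + jωC
Y = (0.0383 + j0.00491) S
|Y| = 0.0386 S → |Z| = 1/|Y| = 25.9 Ω, ∠Z = −∠Y = -7.30°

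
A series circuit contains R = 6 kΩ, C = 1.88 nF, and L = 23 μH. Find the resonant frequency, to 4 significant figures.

ω₀ = 1/√(LC) = 1/√(2.3e-05 × 1.88e-09) = 4.809e+06 rad/s
f₀ = ω₀/(2π) = 765.4 kHz

765.4 kHz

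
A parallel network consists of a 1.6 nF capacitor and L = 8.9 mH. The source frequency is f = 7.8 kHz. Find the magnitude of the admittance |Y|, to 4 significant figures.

ω = 2πf = 49010 rad/s
X_L = ωL = 436.2 Ω
X_C = 1/(ωC) = 12750 Ω
Parallel: admittances add. Y = 1/(jωL) + jωC
Y = (0 − j0.002214) S
|Y| = 0.002214 S → |Z| = 1/|Y| = 451.6 Ω, ∠Z = −∠Y = 90.00°

2.214 mS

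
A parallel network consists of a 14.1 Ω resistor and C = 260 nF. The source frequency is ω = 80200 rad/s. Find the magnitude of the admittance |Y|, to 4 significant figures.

X_C = 1/(ωC) = 47.96 Ω
Parallel: admittances add. Y = 1/R + jωC
Y = (0.07092 + j0.02085) S
|Y| = 0.07392 S → |Z| = 1/|Y| = 13.53 Ω, ∠Z = −∠Y = -16.38°

73.92 mS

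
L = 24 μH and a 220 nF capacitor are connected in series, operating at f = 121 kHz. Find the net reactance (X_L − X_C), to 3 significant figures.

12.3 Ω

ω = 2πf = 760300 rad/s
X_L = ωL = 18.2 Ω
X_C = 1/(ωC) = 5.98 Ω
X = 18.2 − 5.98 = 12.3 Ω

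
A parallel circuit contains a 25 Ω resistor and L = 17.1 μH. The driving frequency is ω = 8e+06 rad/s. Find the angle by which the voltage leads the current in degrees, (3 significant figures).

X_L = ωL = 137 Ω
Parallel: admittances add. Y = 1/R + 1/(jωL)
Y = (0.0400 − j0.00731) S
|Y| = 0.0407 S → |Z| = 1/|Y| = 24.6 Ω, ∠Z = −∠Y = 10.4°

10.4°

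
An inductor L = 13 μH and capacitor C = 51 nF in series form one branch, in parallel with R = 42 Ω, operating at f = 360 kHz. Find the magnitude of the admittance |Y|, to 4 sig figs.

53.78 mS

ω = 2πf = 2.262e+06 rad/s
X_L = ωL = 29.41 Ω
X_C = 1/(ωC) = 8.669 Ω
Branch 1: Z₁ = R = 42.00 Ω
Branch 2 (series LC): Z₂ = j(X_L − X_C) = j20.74 Ω
Parallel: Z = Z₁Z₂/(Z₁+Z₂), |Z| = 18.59 Ω, ∠Z = 63.72°
|Y| = 1/|Z| = 53.78 mS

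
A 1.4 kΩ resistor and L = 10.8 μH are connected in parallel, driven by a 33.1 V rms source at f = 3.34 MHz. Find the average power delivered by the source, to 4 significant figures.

782.6 mW

ω = 2πf = 2.099e+07 rad/s
X_L = ωL = 226.6 Ω
Parallel: admittances add. Y = 1/R + 1/(jωL)
Y = (0.0007143 − j0.004412) S
|Y| = 0.004470 S → |Z| = 1/|Y| = 223.7 Ω, ∠Z = −∠Y = 80.80°
I = V/|Z| = 147.9 mA
P = VI cos φ = 33.1 × 0.1479 × cos(80.80°) = 782.6 mW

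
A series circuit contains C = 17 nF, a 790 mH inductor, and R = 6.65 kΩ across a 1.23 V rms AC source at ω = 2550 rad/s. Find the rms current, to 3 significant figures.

X_L = ωL = 2010 Ω
X_C = 1/(ωC) = 23100 Ω
Net reactance X = X_L − X_C = -21100 Ω
Z = 6650 − j21100 Ω
|Z| = √(6650² + 21100²) = 22100 Ω
I = V/|Z| = 1.23/22100 = 55.7 μA

55.7 μA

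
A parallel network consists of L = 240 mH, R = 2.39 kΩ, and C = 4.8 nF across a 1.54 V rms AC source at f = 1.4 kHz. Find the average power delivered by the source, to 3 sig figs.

992 μW

ω = 2πf = 8796 rad/s
X_L = ωL = 2110 Ω
X_C = 1/(ωC) = 23700 Ω
Parallel: admittances add. Y = 1/R + 1/(jωL) + jωC
Y = (0.000418 − j0.000431) S
|Y| = 0.000601 S → |Z| = 1/|Y| = 1660 Ω, ∠Z = −∠Y = 45.9°
I = V/|Z| = 926 μA
P = VI cos φ = 1.54 × 0.000926 × cos(45.9°) = 992 μW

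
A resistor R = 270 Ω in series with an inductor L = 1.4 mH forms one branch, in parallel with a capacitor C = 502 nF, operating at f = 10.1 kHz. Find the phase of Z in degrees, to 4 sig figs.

-83.80°

ω = 2πf = 63460 rad/s
X_L = ωL = 88.84 Ω
X_C = 1/(ωC) = 31.39 Ω
Branch 1 (R+jX_L): Z₁ = 270.0 + j88.84 Ω, |Z₁| = 284.2 Ω
Branch 2 (−jX_C): Z₂ = −j31.39 Ω
Parallel: Z = Z₁Z₂/(Z₁+Z₂), |Z| = 32.32 Ω, ∠Z = -83.80°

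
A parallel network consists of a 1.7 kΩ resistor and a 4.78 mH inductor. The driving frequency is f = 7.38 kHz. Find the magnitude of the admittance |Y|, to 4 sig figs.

4.550 mS

ω = 2πf = 46370 rad/s
X_L = ωL = 221.6 Ω
Parallel: admittances add. Y = 1/R + 1/(jωL)
Y = (0.0005882 − j0.004512) S
|Y| = 0.004550 S → |Z| = 1/|Y| = 219.8 Ω, ∠Z = −∠Y = 82.57°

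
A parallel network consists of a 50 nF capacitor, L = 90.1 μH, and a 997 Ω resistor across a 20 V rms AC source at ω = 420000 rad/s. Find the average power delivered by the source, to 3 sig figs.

X_L = ωL = 37.8 Ω
X_C = 1/(ωC) = 47.6 Ω
Parallel: admittances add. Y = 1/R + 1/(jωL) + jωC
Y = (0.00100 − j0.00543) S
|Y| = 0.00552 S → |Z| = 1/|Y| = 181 Ω, ∠Z = −∠Y = 79.5°
I = V/|Z| = 110 mA
P = VI cos φ = 20 × 0.110 × cos(79.5°) = 401 mW

401 mW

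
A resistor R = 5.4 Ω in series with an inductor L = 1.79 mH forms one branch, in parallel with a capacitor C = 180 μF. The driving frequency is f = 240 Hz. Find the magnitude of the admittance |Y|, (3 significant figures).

ω = 2πf = 1508 rad/s
X_L = ωL = 2.70 Ω
X_C = 1/(ωC) = 3.68 Ω
Branch 1 (R+jX_L): Z₁ = 5.40 + j2.70 Ω, |Z₁| = 6.04 Ω
Branch 2 (−jX_C): Z₂ = −j3.68 Ω
Parallel: Z = Z₁Z₂/(Z₁+Z₂), |Z| = 4.05 Ω, ∠Z = -53.1°
|Y| = 1/|Z| = 247 mS

247 mS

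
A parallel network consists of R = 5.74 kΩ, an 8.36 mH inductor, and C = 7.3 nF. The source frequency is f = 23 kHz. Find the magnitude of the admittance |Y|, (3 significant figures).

286 μS

ω = 2πf = 144500 rad/s
X_L = ωL = 1210 Ω
X_C = 1/(ωC) = 948 Ω
Parallel: admittances add. Y = 1/R + 1/(jωL) + jωC
Y = (0.000174 + j0.000227) S
|Y| = 0.000286 S → |Z| = 1/|Y| = 3490 Ω, ∠Z = −∠Y = -52.5°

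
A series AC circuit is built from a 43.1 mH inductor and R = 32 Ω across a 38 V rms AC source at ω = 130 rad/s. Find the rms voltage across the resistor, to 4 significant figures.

X_L = ωL = 5.603 Ω
Z = 32.00 + j5.603 Ω
|Z| = √(32.00² + 5.603²) = 32.49 Ω
I = V/|Z| = 1.170 A
V_R = I·|Z_R| = 1.170 × 32.00 = 37.43 V

37.43 V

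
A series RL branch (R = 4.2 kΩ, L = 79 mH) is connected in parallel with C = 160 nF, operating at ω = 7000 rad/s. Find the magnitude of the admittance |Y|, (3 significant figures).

1.11 mS

X_L = ωL = 553 Ω
X_C = 1/(ωC) = 893 Ω
Branch 1 (R+jX_L): Z₁ = 4200 + j553 Ω, |Z₁| = 4240 Ω
Branch 2 (−jX_C): Z₂ = −j893 Ω
Parallel: Z = Z₁Z₂/(Z₁+Z₂), |Z| = 898 Ω, ∠Z = -77.9°
|Y| = 1/|Z| = 1.11 mS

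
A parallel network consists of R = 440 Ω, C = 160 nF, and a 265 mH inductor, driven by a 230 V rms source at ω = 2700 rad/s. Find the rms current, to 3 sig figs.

568 mA

X_L = ωL = 716 Ω
X_C = 1/(ωC) = 2310 Ω
Parallel: admittances add. Y = 1/R + 1/(jωL) + jωC
Y = (0.00227 − j0.000966) S
|Y| = 0.00247 S → |Z| = 1/|Y| = 405 Ω, ∠Z = −∠Y = 23.0°
I = V/|Z| = 230/405 = 568 mA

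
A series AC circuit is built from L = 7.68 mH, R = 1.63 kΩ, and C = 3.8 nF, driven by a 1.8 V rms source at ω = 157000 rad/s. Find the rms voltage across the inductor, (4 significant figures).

1.279 V

X_L = ωL = 1206 Ω
X_C = 1/(ωC) = 1676 Ω
Net reactance X = X_L − X_C = -470.4 Ω
Z = 1630 − j470.4 Ω
|Z| = √(1630² + 470.4²) = 1697 Ω
I = V/|Z| = 1.061 mA
V_L = I·|Z_L| = 0.001061 × 1206 = 1.279 V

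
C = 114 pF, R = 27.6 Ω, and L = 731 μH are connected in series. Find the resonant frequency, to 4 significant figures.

ω₀ = 1/√(LC) = 1/√(0.000731 × 1.14e-10) = 3.464e+06 rad/s
f₀ = ω₀/(2π) = 551.3 kHz

551.3 kHz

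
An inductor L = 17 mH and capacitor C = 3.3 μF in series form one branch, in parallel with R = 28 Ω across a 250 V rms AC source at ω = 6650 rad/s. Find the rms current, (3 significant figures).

X_L = ωL = 113 Ω
X_C = 1/(ωC) = 45.6 Ω
Branch 1: Z₁ = R = 28.0 Ω
Branch 2 (series LC): Z₂ = j(X_L − X_C) = j67.5 Ω
Parallel: Z = Z₁Z₂/(Z₁+Z₂), |Z| = 25.9 Ω, ∠Z = 22.5°
I = V/|Z| = 250/25.9 = 9.67 A

9.67 A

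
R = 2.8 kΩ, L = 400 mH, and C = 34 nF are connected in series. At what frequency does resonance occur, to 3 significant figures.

ω₀ = 1/√(LC) = 1/√(0.4 × 3.4e-08) = 8575 rad/s
f₀ = ω₀/(2π) = 1.36 kHz

1.36 kHz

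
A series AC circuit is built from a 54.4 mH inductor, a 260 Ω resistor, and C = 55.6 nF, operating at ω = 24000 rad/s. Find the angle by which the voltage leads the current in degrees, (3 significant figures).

X_L = ωL = 1310 Ω
X_C = 1/(ωC) = 749 Ω
Net reactance X = X_L − X_C = 556 Ω
Z = 260 + j556 Ω
|Z| = √(260² + 556²) = 614 Ω
∠Z = arctan(556/260) = 64.9°

64.9°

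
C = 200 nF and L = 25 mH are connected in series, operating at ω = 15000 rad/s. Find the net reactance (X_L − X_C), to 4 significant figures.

X_L = ωL = 375.0 Ω
X_C = 1/(ωC) = 333.3 Ω
X = 375.0 − 333.3 = 41.67 Ω

41.67 Ω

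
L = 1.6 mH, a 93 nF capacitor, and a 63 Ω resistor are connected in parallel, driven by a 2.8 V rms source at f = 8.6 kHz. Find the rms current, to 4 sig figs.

48.07 mA

ω = 2πf = 54040 rad/s
X_L = ωL = 86.46 Ω
X_C = 1/(ωC) = 199.0 Ω
Parallel: admittances add. Y = 1/R + 1/(jωL) + jωC
Y = (0.01587 − j0.006541) S
|Y| = 0.01717 S → |Z| = 1/|Y| = 58.25 Ω, ∠Z = −∠Y = 22.40°
I = V/|Z| = 2.8/58.25 = 48.07 mA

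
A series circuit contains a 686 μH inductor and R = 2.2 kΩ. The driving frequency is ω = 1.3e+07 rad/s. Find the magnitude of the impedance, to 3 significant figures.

X_L = ωL = 8920 Ω
Z = 2200 + j8920 Ω
|Z| = √(2200² + 8920²) = 9190 Ω

9190 Ω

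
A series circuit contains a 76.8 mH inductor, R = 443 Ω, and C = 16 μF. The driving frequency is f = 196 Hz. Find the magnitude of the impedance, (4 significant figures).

445.2 Ω

ω = 2πf = 1232 rad/s
X_L = ωL = 94.58 Ω
X_C = 1/(ωC) = 50.75 Ω
Net reactance X = X_L − X_C = 43.83 Ω
Z = 443.0 + j43.83 Ω
|Z| = √(443.0² + 43.83²) = 445.2 Ω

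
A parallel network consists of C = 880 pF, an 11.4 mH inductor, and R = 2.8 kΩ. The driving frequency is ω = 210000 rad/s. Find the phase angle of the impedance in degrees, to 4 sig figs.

33.11°

X_L = ωL = 2394 Ω
X_C = 1/(ωC) = 5411 Ω
Parallel: admittances add. Y = 1/R + 1/(jωL) + jωC
Y = (0.0003571 − j0.0002329) S
|Y| = 0.0004264 S → |Z| = 1/|Y| = 2345 Ω, ∠Z = −∠Y = 33.11°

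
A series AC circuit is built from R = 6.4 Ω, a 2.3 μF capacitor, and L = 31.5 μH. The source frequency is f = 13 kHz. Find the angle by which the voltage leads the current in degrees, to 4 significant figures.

ω = 2πf = 81680 rad/s
X_L = ωL = 2.573 Ω
X_C = 1/(ωC) = 5.323 Ω
Net reactance X = X_L − X_C = -2.750 Ω
Z = 6.400 − j2.750 Ω
|Z| = √(6.400² + 2.750²) = 6.966 Ω
∠Z = arctan(-2.750/6.400) = -23.25°

-23.25°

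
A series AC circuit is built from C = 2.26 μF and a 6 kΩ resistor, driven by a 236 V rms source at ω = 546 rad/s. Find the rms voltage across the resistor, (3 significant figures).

X_C = 1/(ωC) = 810 Ω
Z = 6000 − j810 Ω
|Z| = √(6000² + 810²) = 6050 Ω
I = V/|Z| = 39.0 mA
V_R = I·|Z_R| = 0.0390 × 6000 = 234 V

234 V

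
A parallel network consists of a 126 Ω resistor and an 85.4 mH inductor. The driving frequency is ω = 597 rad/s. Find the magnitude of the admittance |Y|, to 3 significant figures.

X_L = ωL = 51.0 Ω
Parallel: admittances add. Y = 1/R + 1/(jωL)
Y = (0.00794 − j0.0196) S
|Y| = 0.0212 S → |Z| = 1/|Y| = 47.3 Ω, ∠Z = −∠Y = 68.0°

21.2 mS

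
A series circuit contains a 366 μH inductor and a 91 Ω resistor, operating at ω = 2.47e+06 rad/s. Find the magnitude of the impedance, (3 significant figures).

X_L = ωL = 904 Ω
Z = 91.0 + j904 Ω
|Z| = √(91.0² + 904²) = 909 Ω

909 Ω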